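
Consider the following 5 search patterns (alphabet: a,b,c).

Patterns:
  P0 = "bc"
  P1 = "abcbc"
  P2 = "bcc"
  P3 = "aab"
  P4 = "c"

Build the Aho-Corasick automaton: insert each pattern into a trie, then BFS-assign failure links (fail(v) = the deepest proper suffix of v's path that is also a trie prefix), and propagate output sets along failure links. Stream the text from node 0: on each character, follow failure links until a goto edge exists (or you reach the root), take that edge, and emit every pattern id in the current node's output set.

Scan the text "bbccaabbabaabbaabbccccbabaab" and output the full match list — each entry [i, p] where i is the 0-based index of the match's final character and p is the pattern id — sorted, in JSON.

Build:
Trie (insert patterns):
  n0 'ε': a→3 b→1 c→11
  n1 'b': c→2
  n2 'bc': c→8  [P0 ends]
  n3 'a': a→9 b→4
  n4 'ab': c→5
  n5 'abc': b→6
  n6 'abcb': c→7
  n7 'abcbc': ·  [P1 ends]
  n8 'bcc': ·  [P2 ends]
  n9 'aa': b→10
  n10 'aab': ·  [P3 ends]
  n11 'c': ·  [P4 ends]

Failure links (BFS by depth):
  n1('b'): parent n0 fail=0; on 'b' 0 → fail=0;  out ∅∪∅=∅
  n3('a'): parent n0 fail=0; on 'a' 0 → fail=0;  out ∅∪∅=∅
  n11('c'): parent n0 fail=0; on 'c' 0 → fail=0;  out {4}∪∅={4}
  n2('bc'): parent n1 fail=0; on 'c' 0 → fail=11;  out {0}∪{4}={0,4}
  n4('ab'): parent n3 fail=0; on 'b' 0 → fail=1;  out ∅∪∅=∅
  n9('aa'): parent n3 fail=0; on 'a' 0 → fail=3;  out ∅∪∅=∅
  n5('abc'): parent n4 fail=1; on 'c' 1 → fail=2;  out ∅∪{0,4}={0,4}
  n8('bcc'): parent n2 fail=11; on 'c' 11→0 → fail=11;  out {2}∪{4}={2,4}
  n10('aab'): parent n9 fail=3; on 'b' 3 → fail=4;  out {3}∪∅={3}
  n6('abcb'): parent n5 fail=2; on 'b' 2→11→0 → fail=1;  out ∅∪∅=∅
  n7('abcbc'): parent n6 fail=1; on 'c' 1 → fail=2;  out {1}∪{0,4}={0,1,4}

Run:
[0] read 'b'  n0⇒n1
[1] read 'b'  n1⇒n1 (fail-walked)
[2] read 'c'  n1⇒n2  emit P0@[1:2],P4@[2:2]
[3] read 'c'  n2⇒n8  emit P2@[1:3],P4@[3:3]
[4] read 'a'  n8⇒n3 (fail-walked)
[5] read 'a'  n3⇒n9
[6] read 'b'  n9⇒n10  emit P3@[4:6]
[7] read 'b'  n10⇒n1 (fail-walked)
[8] read 'a'  n1⇒n3 (fail-walked)
[9] read 'b'  n3⇒n4
[10] read 'a'  n4⇒n3 (fail-walked)
[11] read 'a'  n3⇒n9
[12] read 'b'  n9⇒n10  emit P3@[10:12]
[13] read 'b'  n10⇒n1 (fail-walked)
[14] read 'a'  n1⇒n3 (fail-walked)
[15] read 'a'  n3⇒n9
[16] read 'b'  n9⇒n10  emit P3@[14:16]
[17] read 'b'  n10⇒n1 (fail-walked)
[18] read 'c'  n1⇒n2  emit P0@[17:18],P4@[18:18]
[19] read 'c'  n2⇒n8  emit P2@[17:19],P4@[19:19]
[20] read 'c'  n8⇒n11 (fail-walked)  emit P4@[20:20]
[21] read 'c'  n11⇒n11 (fail-walked)  emit P4@[21:21]
[22] read 'b'  n11⇒n1 (fail-walked)
[23] read 'a'  n1⇒n3 (fail-walked)
[24] read 'b'  n3⇒n4
[25] read 'a'  n4⇒n3 (fail-walked)
[26] read 'a'  n3⇒n9
[27] read 'b'  n9⇒n10  emit P3@[25:27]

Result: [[2,0],[2,4],[3,2],[3,4],[6,3],[12,3],[16,3],[18,0],[18,4],[19,2],[19,4],[20,4],[21,4],[27,3]]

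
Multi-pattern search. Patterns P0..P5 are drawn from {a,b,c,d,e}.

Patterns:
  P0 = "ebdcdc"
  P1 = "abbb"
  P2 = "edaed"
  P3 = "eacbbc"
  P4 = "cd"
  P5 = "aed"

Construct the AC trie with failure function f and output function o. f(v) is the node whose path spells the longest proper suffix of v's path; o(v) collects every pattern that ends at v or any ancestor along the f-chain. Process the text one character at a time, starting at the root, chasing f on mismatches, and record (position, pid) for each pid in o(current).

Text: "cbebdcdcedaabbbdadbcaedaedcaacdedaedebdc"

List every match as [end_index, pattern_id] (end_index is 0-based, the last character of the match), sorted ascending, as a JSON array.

Build:
Trie nodes:
  0='ε' goto a→7 c→20 e→1
  1='e' goto a→15 b→2 d→11
  2='eb' goto d→3
  3='ebd' goto c→4
  4='ebdc' goto d→5
  5='ebdcd' goto c→6
  6='ebdcdc' goto ·  ←P0
  7='a' goto b→8 e→22
  8='ab' goto b→9
  9='abb' goto b→10
  10='abbb' goto ·  ←P1
  11='ed' goto a→12
  12='eda' goto e→13
  13='edae' goto d→14
  14='edaed' goto ·  ←P2
  15='ea' goto c→16
  16='eac' goto b→17
  17='eacb' goto b→18
  18='eacbb' goto c→19
  19='eacbbc' goto ·  ←P3
  20='c' goto d→21
  21='cd' goto ·  ←P4
  22='ae' goto d→23
  23='aed' goto ·  ←P5

BFS fail/out derivation:
  fail(1) 'e': from fail(0)=0 chase 'e': 0 ⇒ 0;  out=∅∪out(0)=∅
  fail(7) 'a': from fail(0)=0 chase 'a': 0 ⇒ 0;  out=∅∪out(0)=∅
  fail(20) 'c': from fail(0)=0 chase 'c': 0 ⇒ 0;  out=∅∪out(0)=∅
  fail(2) 'eb': from fail(1)=0 chase 'b': 0 ⇒ 0;  out=∅∪out(0)=∅
  fail(8) 'ab': from fail(7)=0 chase 'b': 0 ⇒ 0;  out=∅∪out(0)=∅
  fail(11) 'ed': from fail(1)=0 chase 'd': 0 ⇒ 0;  out=∅∪out(0)=∅
  fail(15) 'ea': from fail(1)=0 chase 'a': 0 ⇒ 7;  out=∅∪out(7)=∅
  fail(21) 'cd': from fail(20)=0 chase 'd': 0 ⇒ 0;  out={4}∪out(0)={4}
  fail(22) 'ae': from fail(7)=0 chase 'e': 0 ⇒ 1;  out=∅∪out(1)=∅
  fail(3) 'ebd': from fail(2)=0 chase 'd': 0 ⇒ 0;  out=∅∪out(0)=∅
  fail(9) 'abb': from fail(8)=0 chase 'b': 0 ⇒ 0;  out=∅∪out(0)=∅
  fail(12) 'eda': from fail(11)=0 chase 'a': 0 ⇒ 7;  out=∅∪out(7)=∅
  fail(16) 'eac': from fail(15)=7 chase 'c': 7→0 ⇒ 20;  out=∅∪out(20)=∅
  fail(23) 'aed': from fail(22)=1 chase 'd': 1 ⇒ 11;  out={5}∪out(11)={5}
  fail(4) 'ebdc': from fail(3)=0 chase 'c': 0 ⇒ 20;  out=∅∪out(20)=∅
  fail(10) 'abbb': from fail(9)=0 chase 'b': 0 ⇒ 0;  out={1}∪out(0)={1}
  fail(13) 'edae': from fail(12)=7 chase 'e': 7 ⇒ 22;  out=∅∪out(22)=∅
  fail(17) 'eacb': from fail(16)=20 chase 'b': 20→0 ⇒ 0;  out=∅∪out(0)=∅
  fail(5) 'ebdcd': from fail(4)=20 chase 'd': 20 ⇒ 21;  out=∅∪out(21)={4}
  fail(14) 'edaed': from fail(13)=22 chase 'd': 22 ⇒ 23;  out={2}∪out(23)={2,5}
  fail(18) 'eacbb': from fail(17)=0 chase 'b': 0 ⇒ 0;  out=∅∪out(0)=∅
  fail(6) 'ebdcdc': from fail(5)=21 chase 'c': 21→0 ⇒ 20;  out={0}∪out(20)={0}
  fail(19) 'eacbbc': from fail(18)=0 chase 'c': 0 ⇒ 20;  out={3}∪out(20)={3}

Scan:
i=0 'c': node 0→20
i=1 'b': node 20→0 (via fail)
i=2 'e': node 0→1
i=3 'b': node 1→2
i=4 'd': node 2→3
i=5 'c': node 3→4
i=6 'd': node 4→5  → match P4@[5:6]
i=7 'c': node 5→6  → match P0@[2:7]
i=8 'e': node 6→1 (via fail)
i=9 'd': node 1→11
i=10 'a': node 11→12
i=11 'a': node 12→7 (via fail)
i=12 'b': node 7→8
i=13 'b': node 8→9
i=14 'b': node 9→10  → match P1@[11:14]
i=15 'd': node 10→0 (via fail)
i=16 'a': node 0→7
i=17 'd': node 7→0 (via fail)
i=18 'b': node 0→0
i=19 'c': node 0→20
i=20 'a': node 20→7 (via fail)
i=21 'e': node 7→22
i=22 'd': node 22→23  → match P5@[20:22]
i=23 'a': node 23→12 (via fail)
i=24 'e': node 12→13
i=25 'd': node 13→14  → match P2@[21:25],P5@[23:25]
i=26 'c': node 14→20 (via fail)
i=27 'a': node 20→7 (via fail)
i=28 'a': node 7→7 (via fail)
i=29 'c': node 7→20 (via fail)
i=30 'd': node 20→21  → match P4@[29:30]
i=31 'e': node 21→1 (via fail)
i=32 'd': node 1→11
i=33 'a': node 11→12
i=34 'e': node 12→13
i=35 'd': node 13→14  → match P2@[31:35],P5@[33:35]
i=36 'e': node 14→1 (via fail)
i=37 'b': node 1→2
i=38 'd': node 2→3
i=39 'c': node 3→4

Result: [[6,4],[7,0],[14,1],[22,5],[25,2],[25,5],[30,4],[35,2],[35,5]]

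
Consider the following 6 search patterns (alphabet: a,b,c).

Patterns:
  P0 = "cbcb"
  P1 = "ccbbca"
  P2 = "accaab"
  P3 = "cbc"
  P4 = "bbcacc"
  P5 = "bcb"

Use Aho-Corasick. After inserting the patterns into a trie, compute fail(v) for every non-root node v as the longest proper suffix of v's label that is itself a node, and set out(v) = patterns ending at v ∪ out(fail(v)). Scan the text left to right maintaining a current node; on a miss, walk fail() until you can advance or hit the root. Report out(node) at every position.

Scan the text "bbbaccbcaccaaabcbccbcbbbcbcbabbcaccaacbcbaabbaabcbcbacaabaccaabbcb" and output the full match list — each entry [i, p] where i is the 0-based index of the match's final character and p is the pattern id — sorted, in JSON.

Build automaton:
Trie nodes:
  n0 'ε': a→10 b→16 c→1
  n1 'c': b→2 c→5
  n2 'cb': c→3
  n3 'cbc': b→4  ←P3
  n4 'cbcb': ·  ←P0
  n5 'cc': b→6
  n6 'ccb': b→7
  n7 'ccbb': c→8
  n8 'ccbbc': a→9
  n9 'ccbbca': ·  ←P1
  n10 'a': c→11
  n11 'ac': c→12
  n12 'acc': a→13
  n13 'acca': a→14
  n14 'accaa': b→15
  n15 'accaab': ·  ←P2
  n16 'b': b→17 c→22
  n17 'bb': c→18
  n18 'bbc': a→19
  n19 'bbca': c→20
  n20 'bbcac': c→21
  n21 'bbcacc': ·  ←P4
  n22 'bc': b→23
  n23 'bcb': ·  ←P5

BFS fail/out derivation:
  n1('c'): parent n0 fail=0; on 'c' 0 → fail=0;  out ∅∪∅=∅
  n10('a'): parent n0 fail=0; on 'a' 0 → fail=0;  out ∅∪∅=∅
  n16('b'): parent n0 fail=0; on 'b' 0 → fail=0;  out ∅∪∅=∅
  n2('cb'): parent n1 fail=0; on 'b' 0 → fail=16;  out ∅∪∅=∅
  n5('cc'): parent n1 fail=0; on 'c' 0 → fail=1;  out ∅∪∅=∅
  n11('ac'): parent n10 fail=0; on 'c' 0 → fail=1;  out ∅∪∅=∅
  n17('bb'): parent n16 fail=0; on 'b' 0 → fail=16;  out ∅∪∅=∅
  n22('bc'): parent n16 fail=0; on 'c' 0 → fail=1;  out ∅∪∅=∅
  n3('cbc'): parent n2 fail=16; on 'c' 16 → fail=22;  out {3}∪∅={3}
  n6('ccb'): parent n5 fail=1; on 'b' 1 → fail=2;  out ∅∪∅=∅
  n12('acc'): parent n11 fail=1; on 'c' 1 → fail=5;  out ∅∪∅=∅
  n18('bbc'): parent n17 fail=16; on 'c' 16 → fail=22;  out ∅∪∅=∅
  n23('bcb'): parent n22 fail=1; on 'b' 1 → fail=2;  out {5}∪∅={5}
  n4('cbcb'): parent n3 fail=22; on 'b' 22 → fail=23;  out {0}∪{5}={0,5}
  n7('ccbb'): parent n6 fail=2; on 'b' 2→16 → fail=17;  out ∅∪∅=∅
  n13('acca'): parent n12 fail=5; on 'a' 5→1→0 → fail=10;  out ∅∪∅=∅
  n19('bbca'): parent n18 fail=22; on 'a' 22→1→0 → fail=10;  out ∅∪∅=∅
  n8('ccbbc'): parent n7 fail=17; on 'c' 17 → fail=18;  out ∅∪∅=∅
  n14('accaa'): parent n13 fail=10; on 'a' 10→0 → fail=10;  out ∅∪∅=∅
  n20('bbcac'): parent n19 fail=10; on 'c' 10 → fail=11;  out ∅∪∅=∅
  n9('ccbbca'): parent n8 fail=18; on 'a' 18 → fail=19;  out {1}∪∅={1}
  n15('accaab'): parent n14 fail=10; on 'b' 10→0 → fail=16;  out {2}∪∅={2}
  n21('bbcacc'): parent n20 fail=11; on 'c' 11 → fail=12;  out {4}∪∅={4}

Text stream:
[0] read 'b'  n0⇒n16
[1] read 'b'  n16⇒n17
[2] read 'b'  n17⇒n17 ·f
[3] read 'a'  n17⇒n10 ·f
[4] read 'c'  n10⇒n11
[5] read 'c'  n11⇒n12
[6] read 'b'  n12⇒n6 ·f
[7] read 'c'  n6⇒n3 ·f  → match P3@[5:7]
[8] read 'a'  n3⇒n10 ·f
[9] read 'c'  n10⇒n11
[10] read 'c'  n11⇒n12
[11] read 'a'  n12⇒n13
[12] read 'a'  n13⇒n14
[13] read 'a'  n14⇒n10 ·f
[14] read 'b'  n10⇒n16 ·f
[15] read 'c'  n16⇒n22
[16] read 'b'  n22⇒n23  → match P5@[14:16]
[17] read 'c'  n23⇒n3 ·f  → match P3@[15:17]
[18] read 'c'  n3⇒n5 ·f
[19] read 'b'  n5⇒n6
[20] read 'c'  n6⇒n3 ·f  → match P3@[18:20]
[21] read 'b'  n3⇒n4  → match P0@[18:21],P5@[19:21]
[22] read 'b'  n4⇒n17 ·f
[23] read 'b'  n17⇒n17 ·f
[24] read 'c'  n17⇒n18
[25] read 'b'  n18⇒n23 ·f  → match P5@[23:25]
[26] read 'c'  n23⇒n3 ·f  → match P3@[24:26]
[27] read 'b'  n3⇒n4  → match P0@[24:27],P5@[25:27]
[28] read 'a'  n4⇒n10 ·f
[29] read 'b'  n10⇒n16 ·f
[30] read 'b'  n16⇒n17
[31] read 'c'  n17⇒n18
[32] read 'a'  n18⇒n19
[33] read 'c'  n19⇒n20
[34] read 'c'  n20⇒n21  → match P4@[29:34]
[35] read 'a'  n21⇒n13 ·f
[36] read 'a'  n13⇒n14
[37] read 'c'  n14⇒n11 ·f
[38] read 'b'  n11⇒n2 ·f
[39] read 'c'  n2⇒n3  → match P3@[37:39]
[40] read 'b'  n3⇒n4  → match P0@[37:40],P5@[38:40]
[41] read 'a'  n4⇒n10 ·f
[42] read 'a'  n10⇒n10 ·f
[43] read 'b'  n10⇒n16 ·f
[44] read 'b'  n16⇒n17
[45] read 'a'  n17⇒n10 ·f
[46] read 'a'  n10⇒n10 ·f
[47] read 'b'  n10⇒n16 ·f
[48] read 'c'  n16⇒n22
[49] read 'b'  n22⇒n23  → match P5@[47:49]
[50] read 'c'  n23⇒n3 ·f  → match P3@[48:50]
[51] read 'b'  n3⇒n4  → match P0@[48:51],P5@[49:51]
[52] read 'a'  n4⇒n10 ·f
[53] read 'c'  n10⇒n11
[54] read 'a'  n11⇒n10 ·f
[55] read 'a'  n10⇒n10 ·f
[56] read 'b'  n10⇒n16 ·f
[57] read 'a'  n16⇒n10 ·f
[58] read 'c'  n10⇒n11
[59] read 'c'  n11⇒n12
[60] read 'a'  n12⇒n13
[61] read 'a'  n13⇒n14
[62] read 'b'  n14⇒n15  → match P2@[57:62]
[63] read 'b'  n15⇒n17 ·f
[64] read 'c'  n17⇒n18
[65] read 'b'  n18⇒n23 ·f  → match P5@[63:65]

All matches (sorted): [[7,3],[16,5],[17,3],[20,3],[21,0],[21,5],[25,5],[26,3],[27,0],[27,5],[34,4],[39,3],[40,0],[40,5],[49,5],[50,3],[51,0],[51,5],[62,2],[65,5]]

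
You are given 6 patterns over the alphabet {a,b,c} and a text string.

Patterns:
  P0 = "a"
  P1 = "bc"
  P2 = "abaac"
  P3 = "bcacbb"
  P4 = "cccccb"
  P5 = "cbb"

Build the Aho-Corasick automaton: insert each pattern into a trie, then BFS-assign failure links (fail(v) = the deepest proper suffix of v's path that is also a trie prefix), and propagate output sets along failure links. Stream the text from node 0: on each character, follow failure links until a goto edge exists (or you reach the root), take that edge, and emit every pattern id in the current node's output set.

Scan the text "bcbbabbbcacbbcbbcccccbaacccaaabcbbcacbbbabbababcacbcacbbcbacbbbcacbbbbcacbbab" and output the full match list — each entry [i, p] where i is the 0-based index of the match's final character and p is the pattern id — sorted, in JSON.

Build automaton:
Trie nodes:
  n0 'ε': a→1 b→2 c→12
  n1 'a': b→4  [P0 ends]
  n2 'b': c→3
  n3 'bc': a→8  [P1 ends]
  n4 'ab': a→5
  n5 'aba': a→6
  n6 'abaa': c→7
  n7 'abaac': ·  [P2 ends]
  n8 'bca': c→9
  n9 'bcac': b→10
  n10 'bcacb': b→11
  n11 'bcacbb': ·  [P3 ends]
  n12 'c': b→18 c→13
  n13 'cc': c→14
  n14 'ccc': c→15
  n15 'cccc': c→16
  n16 'ccccc': b→17
  n17 'cccccb': ·  [P4 ends]
  n18 'cb': b→19
  n19 'cbb': ·  [P5 ends]

BFS fail/out derivation:
  n1('a'): parent n0 fail=0; on 'a' 0 → fail=0;  out {0}∪∅={0}
  n2('b'): parent n0 fail=0; on 'b' 0 → fail=0;  out ∅∪∅=∅
  n12('c'): parent n0 fail=0; on 'c' 0 → fail=0;  out ∅∪∅=∅
  n3('bc'): parent n2 fail=0; on 'c' 0 → fail=12;  out {1}∪∅={1}
  n4('ab'): parent n1 fail=0; on 'b' 0 → fail=2;  out ∅∪∅=∅
  n13('cc'): parent n12 fail=0; on 'c' 0 → fail=12;  out ∅∪∅=∅
  n18('cb'): parent n12 fail=0; on 'b' 0 → fail=2;  out ∅∪∅=∅
  n5('aba'): parent n4 fail=2; on 'a' 2→0 → fail=1;  out ∅∪{0}={0}
  n8('bca'): parent n3 fail=12; on 'a' 12→0 → fail=1;  out ∅∪{0}={0}
  n14('ccc'): parent n13 fail=12; on 'c' 12 → fail=13;  out ∅∪∅=∅
  n19('cbb'): parent n18 fail=2; on 'b' 2→0 → fail=2;  out {5}∪∅={5}
  n6('abaa'): parent n5 fail=1; on 'a' 1→0 → fail=1;  out ∅∪{0}={0}
  n9('bcac'): parent n8 fail=1; on 'c' 1→0 → fail=12;  out ∅∪∅=∅
  n15('cccc'): parent n14 fail=13; on 'c' 13 → fail=14;  out ∅∪∅=∅
  n7('abaac'): parent n6 fail=1; on 'c' 1→0 → fail=12;  out {2}∪∅={2}
  n10('bcacb'): parent n9 fail=12; on 'b' 12 → fail=18;  out ∅∪∅=∅
  n16('ccccc'): parent n15 fail=14; on 'c' 14 → fail=15;  out ∅∪∅=∅
  n11('bcacbb'): parent n10 fail=18; on 'b' 18 → fail=19;  out {3}∪{5}={3,5}
  n17('cccccb'): parent n16 fail=15; on 'b' 15→14→13→12 → fail=18;  out {4}∪∅={4}

Text stream:
pos 0 'b': at 2
pos 1 'c': at 3  ** P1@[0:1]
pos 2 'b': at 18 (via fail)
pos 3 'b': at 19  ** P5@[1:3]
pos 4 'a': at 1 (via fail)  ** P0@[4:4]
pos 5 'b': at 4
pos 6 'b': at 2 (via fail)
pos 7 'b': at 2 (via fail)
pos 8 'c': at 3  ** P1@[7:8]
pos 9 'a': at 8  ** P0@[9:9]
pos 10 'c': at 9
pos 11 'b': at 10
pos 12 'b': at 11  ** P3@[7:12],P5@[10:12]
pos 13 'c': at 3 (via fail)  ** P1@[12:13]
pos 14 'b': at 18 (via fail)
pos 15 'b': at 19  ** P5@[13:15]
pos 16 'c': at 3 (via fail)  ** P1@[15:16]
pos 17 'c': at 13 (via fail)
pos 18 'c': at 14
pos 19 'c': at 15
pos 20 'c': at 16
pos 21 'b': at 17  ** P4@[16:21]
pos 22 'a': at 1 (via fail)  ** P0@[22:22]
pos 23 'a': at 1 (via fail)  ** P0@[23:23]
pos 24 'c': at 12 (via fail)
pos 25 'c': at 13
pos 26 'c': at 14
pos 27 'a': at 1 (via fail)  ** P0@[27:27]
pos 28 'a': at 1 (via fail)  ** P0@[28:28]
pos 29 'a': at 1 (via fail)  ** P0@[29:29]
pos 30 'b': at 4
pos 31 'c': at 3 (via fail)  ** P1@[30:31]
pos 32 'b': at 18 (via fail)
pos 33 'b': at 19  ** P5@[31:33]
pos 34 'c': at 3 (via fail)  ** P1@[33:34]
pos 35 'a': at 8  ** P0@[35:35]
pos 36 'c': at 9
pos 37 'b': at 10
pos 38 'b': at 11  ** P3@[33:38],P5@[36:38]
pos 39 'b': at 2 (via fail)
pos 40 'a': at 1 (via fail)  ** P0@[40:40]
pos 41 'b': at 4
pos 42 'b': at 2 (via fail)
pos 43 'a': at 1 (via fail)  ** P0@[43:43]
pos 44 'b': at 4
pos 45 'a': at 5  ** P0@[45:45]
pos 46 'b': at 4 (via fail)
pos 47 'c': at 3 (via fail)  ** P1@[46:47]
pos 48 'a': at 8  ** P0@[48:48]
pos 49 'c': at 9
pos 50 'b': at 10
pos 51 'c': at 3 (via fail)  ** P1@[50:51]
pos 52 'a': at 8  ** P0@[52:52]
pos 53 'c': at 9
pos 54 'b': at 10
pos 55 'b': at 11  ** P3@[50:55],P5@[53:55]
pos 56 'c': at 3 (via fail)  ** P1@[55:56]
pos 57 'b': at 18 (via fail)
pos 58 'a': at 1 (via fail)  ** P0@[58:58]
pos 59 'c': at 12 (via fail)
pos 60 'b': at 18
pos 61 'b': at 19  ** P5@[59:61]
pos 62 'b': at 2 (via fail)
pos 63 'c': at 3  ** P1@[62:63]
pos 64 'a': at 8  ** P0@[64:64]
pos 65 'c': at 9
pos 66 'b': at 10
pos 67 'b': at 11  ** P3@[62:67],P5@[65:67]
pos 68 'b': at 2 (via fail)
pos 69 'b': at 2 (via fail)
pos 70 'c': at 3  ** P1@[69:70]
pos 71 'a': at 8  ** P0@[71:71]
pos 72 'c': at 9
pos 73 'b': at 10
pos 74 'b': at 11  ** P3@[69:74],P5@[72:74]
pos 75 'a': at 1 (via fail)  ** P0@[75:75]
pos 76 'b': at 4

All matches (sorted): [[1,1],[3,5],[4,0],[8,1],[9,0],[12,3],[12,5],[13,1],[15,5],[16,1],[21,4],[22,0],[23,0],[27,0],[28,0],[29,0],[31,1],[33,5],[34,1],[35,0],[38,3],[38,5],[40,0],[43,0],[45,0],[47,1],[48,0],[51,1],[52,0],[55,3],[55,5],[56,1],[58,0],[61,5],[63,1],[64,0],[67,3],[67,5],[70,1],[71,0],[74,3],[74,5],[75,0]]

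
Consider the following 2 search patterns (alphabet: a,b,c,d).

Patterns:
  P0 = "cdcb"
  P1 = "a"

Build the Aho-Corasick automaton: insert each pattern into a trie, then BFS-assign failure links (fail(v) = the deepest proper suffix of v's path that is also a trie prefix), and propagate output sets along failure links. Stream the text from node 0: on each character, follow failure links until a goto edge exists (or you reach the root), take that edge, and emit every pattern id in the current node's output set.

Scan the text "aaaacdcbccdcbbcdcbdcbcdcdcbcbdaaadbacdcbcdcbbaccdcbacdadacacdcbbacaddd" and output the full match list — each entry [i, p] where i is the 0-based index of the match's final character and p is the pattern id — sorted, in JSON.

Build automaton:
Trie nodes:
  0='ε' goto a→5 c→1
  1='c' goto d→2
  2='cd' goto c→3
  3='cdc' goto b→4
  4='cdcb' goto ·  ←P0
  5='a' goto ·  ←P1

BFS fail/out derivation:
  fail(1) 'c': from fail(0)=0 chase 'c': 0 ⇒ 0;  out=∅∪out(0)=∅
  fail(5) 'a': from fail(0)=0 chase 'a': 0 ⇒ 0;  out={1}∪out(0)={1}
  fail(2) 'cd': from fail(1)=0 chase 'd': 0 ⇒ 0;  out=∅∪out(0)=∅
  fail(3) 'cdc': from fail(2)=0 chase 'c': 0 ⇒ 1;  out=∅∪out(1)=∅
  fail(4) 'cdcb': from fail(3)=1 chase 'b': 1→0 ⇒ 0;  out={0}∪out(0)={0}

Text stream:
[0] read 'a'  n0⇒n5  ** P1@[0:0]
[1] read 'a'  n5⇒n5 (via fail)  ** P1@[1:1]
[2] read 'a'  n5⇒n5 (via fail)  ** P1@[2:2]
[3] read 'a'  n5⇒n5 (via fail)  ** P1@[3:3]
[4] read 'c'  n5⇒n1 (via fail)
[5] read 'd'  n1⇒n2
[6] read 'c'  n2⇒n3
[7] read 'b'  n3⇒n4  ** P0@[4:7]
[8] read 'c'  n4⇒n1 (via fail)
[9] read 'c'  n1⇒n1 (via fail)
[10] read 'd'  n1⇒n2
[11] read 'c'  n2⇒n3
[12] read 'b'  n3⇒n4  ** P0@[9:12]
[13] read 'b'  n4⇒n0 (via fail)
[14] read 'c'  n0⇒n1
[15] read 'd'  n1⇒n2
[16] read 'c'  n2⇒n3
[17] read 'b'  n3⇒n4  ** P0@[14:17]
[18] read 'd'  n4⇒n0 (via fail)
[19] read 'c'  n0⇒n1
[20] read 'b'  n1⇒n0 (via fail)
[21] read 'c'  n0⇒n1
[22] read 'd'  n1⇒n2
[23] read 'c'  n2⇒n3
[24] read 'd'  n3⇒n2 (via fail)
[25] read 'c'  n2⇒n3
[26] read 'b'  n3⇒n4  ** P0@[23:26]
[27] read 'c'  n4⇒n1 (via fail)
[28] read 'b'  n1⇒n0 (via fail)
[29] read 'd'  n0⇒n0
[30] read 'a'  n0⇒n5  ** P1@[30:30]
[31] read 'a'  n5⇒n5 (via fail)  ** P1@[31:31]
[32] read 'a'  n5⇒n5 (via fail)  ** P1@[32:32]
[33] read 'd'  n5⇒n0 (via fail)
[34] read 'b'  n0⇒n0
[35] read 'a'  n0⇒n5  ** P1@[35:35]
[36] read 'c'  n5⇒n1 (via fail)
[37] read 'd'  n1⇒n2
[38] read 'c'  n2⇒n3
[39] read 'b'  n3⇒n4  ** P0@[36:39]
[40] read 'c'  n4⇒n1 (via fail)
[41] read 'd'  n1⇒n2
[42] read 'c'  n2⇒n3
[43] read 'b'  n3⇒n4  ** P0@[40:43]
[44] read 'b'  n4⇒n0 (via fail)
[45] read 'a'  n0⇒n5  ** P1@[45:45]
[46] read 'c'  n5⇒n1 (via fail)
[47] read 'c'  n1⇒n1 (via fail)
[48] read 'd'  n1⇒n2
[49] read 'c'  n2⇒n3
[50] read 'b'  n3⇒n4  ** P0@[47:50]
[51] read 'a'  n4⇒n5 (via fail)  ** P1@[51:51]
[52] read 'c'  n5⇒n1 (via fail)
[53] read 'd'  n1⇒n2
[54] read 'a'  n2⇒n5 (via fail)  ** P1@[54:54]
[55] read 'd'  n5⇒n0 (via fail)
[56] read 'a'  n0⇒n5  ** P1@[56:56]
[57] read 'c'  n5⇒n1 (via fail)
[58] read 'a'  n1⇒n5 (via fail)  ** P1@[58:58]
[59] read 'c'  n5⇒n1 (via fail)
[60] read 'd'  n1⇒n2
[61] read 'c'  n2⇒n3
[62] read 'b'  n3⇒n4  ** P0@[59:62]
[63] read 'b'  n4⇒n0 (via fail)
[64] read 'a'  n0⇒n5  ** P1@[64:64]
[65] read 'c'  n5⇒n1 (via fail)
[66] read 'a'  n1⇒n5 (via fail)  ** P1@[66:66]
[67] read 'd'  n5⇒n0 (via fail)
[68] read 'd'  n0⇒n0
[69] read 'd'  n0⇒n0

All matches (sorted): [[0,1],[1,1],[2,1],[3,1],[7,0],[12,0],[17,0],[26,0],[30,1],[31,1],[32,1],[35,1],[39,0],[43,0],[45,1],[50,0],[51,1],[54,1],[56,1],[58,1],[62,0],[64,1],[66,1]]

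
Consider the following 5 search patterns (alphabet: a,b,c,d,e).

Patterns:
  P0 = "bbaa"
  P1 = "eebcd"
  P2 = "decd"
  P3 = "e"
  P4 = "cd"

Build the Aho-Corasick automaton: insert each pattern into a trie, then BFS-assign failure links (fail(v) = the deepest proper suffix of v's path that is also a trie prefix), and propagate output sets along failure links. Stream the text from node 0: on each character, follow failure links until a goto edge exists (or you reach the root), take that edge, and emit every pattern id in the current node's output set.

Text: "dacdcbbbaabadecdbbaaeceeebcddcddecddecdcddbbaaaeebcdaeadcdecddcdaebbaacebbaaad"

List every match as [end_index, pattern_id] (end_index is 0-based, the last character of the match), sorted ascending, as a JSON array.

Construct AC machine:
Trie nodes:
  0='ε' goto b→1 c→14 d→10 e→5
  1='b' goto b→2
  2='bb' goto a→3
  3='bba' goto a→4
  4='bbaa' goto ·  [P0 ends]
  5='e' goto e→6  [P3 ends]
  6='ee' goto b→7
  7='eeb' goto c→8
  8='eebc' goto d→9
  9='eebcd' goto ·  [P1 ends]
  10='d' goto e→11
  11='de' goto c→12
  12='dec' goto d→13
  13='decd' goto ·  [P2 ends]
  14='c' goto d→15
  15='cd' goto ·  [P4 ends]

Failure links (BFS by depth):
  fail(1) 'b': from fail(0)=0 chase 'b': 0 ⇒ 0;  out=∅∪out(0)=∅
  fail(5) 'e': from fail(0)=0 chase 'e': 0 ⇒ 0;  out={3}∪out(0)={3}
  fail(10) 'd': from fail(0)=0 chase 'd': 0 ⇒ 0;  out=∅∪out(0)=∅
  fail(14) 'c': from fail(0)=0 chase 'c': 0 ⇒ 0;  out=∅∪out(0)=∅
  fail(2) 'bb': from fail(1)=0 chase 'b': 0 ⇒ 1;  out=∅∪out(1)=∅
  fail(6) 'ee': from fail(5)=0 chase 'e': 0 ⇒ 5;  out=∅∪out(5)={3}
  fail(11) 'de': from fail(10)=0 chase 'e': 0 ⇒ 5;  out=∅∪out(5)={3}
  fail(15) 'cd': from fail(14)=0 chase 'd': 0 ⇒ 10;  out={4}∪out(10)={4}
  fail(3) 'bba': from fail(2)=1 chase 'a': 1→0 ⇒ 0;  out=∅∪out(0)=∅
  fail(7) 'eeb': from fail(6)=5 chase 'b': 5→0 ⇒ 1;  out=∅∪out(1)=∅
  fail(12) 'dec': from fail(11)=5 chase 'c': 5→0 ⇒ 14;  out=∅∪out(14)=∅
  fail(4) 'bbaa': from fail(3)=0 chase 'a': 0 ⇒ 0;  out={0}∪out(0)={0}
  fail(8) 'eebc': from fail(7)=1 chase 'c': 1→0 ⇒ 14;  out=∅∪out(14)=∅
  fail(13) 'decd': from fail(12)=14 chase 'd': 14 ⇒ 15;  out={2}∪out(15)={2,4}
  fail(9) 'eebcd': from fail(8)=14 chase 'd': 14 ⇒ 15;  out={1}∪out(15)={1,4}

Scan:
[0] read 'd'  n0⇒n10
[1] read 'a'  n10⇒n0 ·f
[2] read 'c'  n0⇒n14
[3] read 'd'  n14⇒n15  ** P4@[2:3]
[4] read 'c'  n15⇒n14 ·f
[5] read 'b'  n14⇒n1 ·f
[6] read 'b'  n1⇒n2
[7] read 'b'  n2⇒n2 ·f
[8] read 'a'  n2⇒n3
[9] read 'a'  n3⇒n4  ** P0@[6:9]
[10] read 'b'  n4⇒n1 ·f
[11] read 'a'  n1⇒n0 ·f
[12] read 'd'  n0⇒n10
[13] read 'e'  n10⇒n11  ** P3@[13:13]
[14] read 'c'  n11⇒n12
[15] read 'd'  n12⇒n13  ** P2@[12:15],P4@[14:15]
[16] read 'b'  n13⇒n1 ·f
[17] read 'b'  n1⇒n2
[18] read 'a'  n2⇒n3
[19] read 'a'  n3⇒n4  ** P0@[16:19]
[20] read 'e'  n4⇒n5 ·f  ** P3@[20:20]
[21] read 'c'  n5⇒n14 ·f
[22] read 'e'  n14⇒n5 ·f  ** P3@[22:22]
[23] read 'e'  n5⇒n6  ** P3@[23:23]
[24] read 'e'  n6⇒n6 ·f  ** P3@[24:24]
[25] read 'b'  n6⇒n7
[26] read 'c'  n7⇒n8
[27] read 'd'  n8⇒n9  ** P1@[23:27],P4@[26:27]
[28] read 'd'  n9⇒n10 ·f
[29] read 'c'  n10⇒n14 ·f
[30] read 'd'  n14⇒n15  ** P4@[29:30]
[31] read 'd'  n15⇒n10 ·f
[32] read 'e'  n10⇒n11  ** P3@[32:32]
[33] read 'c'  n11⇒n12
[34] read 'd'  n12⇒n13  ** P2@[31:34],P4@[33:34]
[35] read 'd'  n13⇒n10 ·f
[36] read 'e'  n10⇒n11  ** P3@[36:36]
[37] read 'c'  n11⇒n12
[38] read 'd'  n12⇒n13  ** P2@[35:38],P4@[37:38]
[39] read 'c'  n13⇒n14 ·f
[40] read 'd'  n14⇒n15  ** P4@[39:40]
[41] read 'd'  n15⇒n10 ·f
[42] read 'b'  n10⇒n1 ·f
[43] read 'b'  n1⇒n2
[44] read 'a'  n2⇒n3
[45] read 'a'  n3⇒n4  ** P0@[42:45]
[46] read 'a'  n4⇒n0 ·f
[47] read 'e'  n0⇒n5  ** P3@[47:47]
[48] read 'e'  n5⇒n6  ** P3@[48:48]
[49] read 'b'  n6⇒n7
[50] read 'c'  n7⇒n8
[51] read 'd'  n8⇒n9  ** P1@[47:51],P4@[50:51]
[52] read 'a'  n9⇒n0 ·f
[53] read 'e'  n0⇒n5  ** P3@[53:53]
[54] read 'a'  n5⇒n0 ·f
[55] read 'd'  n0⇒n10
[56] read 'c'  n10⇒n14 ·f
[57] read 'd'  n14⇒n15  ** P4@[56:57]
[58] read 'e'  n15⇒n11 ·f  ** P3@[58:58]
[59] read 'c'  n11⇒n12
[60] read 'd'  n12⇒n13  ** P2@[57:60],P4@[59:60]
[61] read 'd'  n13⇒n10 ·f
[62] read 'c'  n10⇒n14 ·f
[63] read 'd'  n14⇒n15  ** P4@[62:63]
[64] read 'a'  n15⇒n0 ·f
[65] read 'e'  n0⇒n5  ** P3@[65:65]
[66] read 'b'  n5⇒n1 ·f
[67] read 'b'  n1⇒n2
[68] read 'a'  n2⇒n3
[69] read 'a'  n3⇒n4  ** P0@[66:69]
[70] read 'c'  n4⇒n14 ·f
[71] read 'e'  n14⇒n5 ·f  ** P3@[71:71]
[72] read 'b'  n5⇒n1 ·f
[73] read 'b'  n1⇒n2
[74] read 'a'  n2⇒n3
[75] read 'a'  n3⇒n4  ** P0@[72:75]
[76] read 'a'  n4⇒n0 ·f
[77] read 'd'  n0⇒n10

Matches: [[3,4],[9,0],[13,3],[15,2],[15,4],[19,0],[20,3],[22,3],[23,3],[24,3],[27,1],[27,4],[30,4],[32,3],[34,2],[34,4],[36,3],[38,2],[38,4],[40,4],[45,0],[47,3],[48,3],[51,1],[51,4],[53,3],[57,4],[58,3],[60,2],[60,4],[63,4],[65,3],[69,0],[71,3],[75,0]]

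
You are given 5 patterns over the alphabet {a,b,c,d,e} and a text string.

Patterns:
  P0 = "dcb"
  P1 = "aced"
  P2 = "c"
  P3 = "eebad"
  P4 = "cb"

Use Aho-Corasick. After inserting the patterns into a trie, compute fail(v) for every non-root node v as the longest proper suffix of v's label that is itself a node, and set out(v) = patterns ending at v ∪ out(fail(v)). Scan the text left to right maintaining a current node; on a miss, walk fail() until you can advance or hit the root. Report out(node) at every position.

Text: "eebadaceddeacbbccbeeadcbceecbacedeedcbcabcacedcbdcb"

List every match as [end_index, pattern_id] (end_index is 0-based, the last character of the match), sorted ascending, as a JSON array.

Build:
Trie (insert patterns):
  0='ε' goto a→4 c→8 d→1 e→9
  1='d' goto c→2
  2='dc' goto b→3
  3='dcb' goto ·  ←P0
  4='a' goto c→5
  5='ac' goto e→6
  6='ace' goto d→7
  7='aced' goto ·  ←P1
  8='c' goto b→14  ←P2
  9='e' goto e→10
  10='ee' goto b→11
  11='eeb' goto a→12
  12='eeba' goto d→13
  13='eebad' goto ·  ←P3
  14='cb' goto ·  ←P4

Failure links (BFS by depth):
  n1('d'): parent n0 fail=0; on 'd' 0 → fail=0;  out ∅∪∅=∅
  n4('a'): parent n0 fail=0; on 'a' 0 → fail=0;  out ∅∪∅=∅
  n8('c'): parent n0 fail=0; on 'c' 0 → fail=0;  out {2}∪∅={2}
  n9('e'): parent n0 fail=0; on 'e' 0 → fail=0;  out ∅∪∅=∅
  n2('dc'): parent n1 fail=0; on 'c' 0 → fail=8;  out ∅∪{2}={2}
  n5('ac'): parent n4 fail=0; on 'c' 0 → fail=8;  out ∅∪{2}={2}
  n10('ee'): parent n9 fail=0; on 'e' 0 → fail=9;  out ∅∪∅=∅
  n14('cb'): parent n8 fail=0; on 'b' 0 → fail=0;  out {4}∪∅={4}
  n3('dcb'): parent n2 fail=8; on 'b' 8 → fail=14;  out {0}∪{4}={0,4}
  n6('ace'): parent n5 fail=8; on 'e' 8→0 → fail=9;  out ∅∪∅=∅
  n11('eeb'): parent n10 fail=9; on 'b' 9→0 → fail=0;  out ∅∪∅=∅
  n7('aced'): parent n6 fail=9; on 'd' 9→0 → fail=1;  out {1}∪∅={1}
  n12('eeba'): parent n11 fail=0; on 'a' 0 → fail=4;  out ∅∪∅=∅
  n13('eebad'): parent n12 fail=4; on 'd' 4→0 → fail=1;  out {3}∪∅={3}

Run:
pos 0 'e': at 9
pos 1 'e': at 10
pos 2 'b': at 11
pos 3 'a': at 12
pos 4 'd': at 13  ** P3@[0:4]
pos 5 'a': at 4 ·f
pos 6 'c': at 5  ** P2@[6:6]
pos 7 'e': at 6
pos 8 'd': at 7  ** P1@[5:8]
pos 9 'd': at 1 ·f
pos 10 'e': at 9 ·f
pos 11 'a': at 4 ·f
pos 12 'c': at 5  ** P2@[12:12]
pos 13 'b': at 14 ·f  ** P4@[12:13]
pos 14 'b': at 0 ·f
pos 15 'c': at 8  ** P2@[15:15]
pos 16 'c': at 8 ·f  ** P2@[16:16]
pos 17 'b': at 14  ** P4@[16:17]
pos 18 'e': at 9 ·f
pos 19 'e': at 10
pos 20 'a': at 4 ·f
pos 21 'd': at 1 ·f
pos 22 'c': at 2  ** P2@[22:22]
pos 23 'b': at 3  ** P0@[21:23],P4@[22:23]
pos 24 'c': at 8 ·f  ** P2@[24:24]
pos 25 'e': at 9 ·f
pos 26 'e': at 10
pos 27 'c': at 8 ·f  ** P2@[27:27]
pos 28 'b': at 14  ** P4@[27:28]
pos 29 'a': at 4 ·f
pos 30 'c': at 5  ** P2@[30:30]
pos 31 'e': at 6
pos 32 'd': at 7  ** P1@[29:32]
pos 33 'e': at 9 ·f
pos 34 'e': at 10
pos 35 'd': at 1 ·f
pos 36 'c': at 2  ** P2@[36:36]
pos 37 'b': at 3  ** P0@[35:37],P4@[36:37]
pos 38 'c': at 8 ·f  ** P2@[38:38]
pos 39 'a': at 4 ·f
pos 40 'b': at 0 ·f
pos 41 'c': at 8  ** P2@[41:41]
pos 42 'a': at 4 ·f
pos 43 'c': at 5  ** P2@[43:43]
pos 44 'e': at 6
pos 45 'd': at 7  ** P1@[42:45]
pos 46 'c': at 2 ·f  ** P2@[46:46]
pos 47 'b': at 3  ** P0@[45:47],P4@[46:47]
pos 48 'd': at 1 ·f
pos 49 'c': at 2  ** P2@[49:49]
pos 50 'b': at 3  ** P0@[48:50],P4@[49:50]

Matches: [[4,3],[6,2],[8,1],[12,2],[13,4],[15,2],[16,2],[17,4],[22,2],[23,0],[23,4],[24,2],[27,2],[28,4],[30,2],[32,1],[36,2],[37,0],[37,4],[38,2],[41,2],[43,2],[45,1],[46,2],[47,0],[47,4],[49,2],[50,0],[50,4]]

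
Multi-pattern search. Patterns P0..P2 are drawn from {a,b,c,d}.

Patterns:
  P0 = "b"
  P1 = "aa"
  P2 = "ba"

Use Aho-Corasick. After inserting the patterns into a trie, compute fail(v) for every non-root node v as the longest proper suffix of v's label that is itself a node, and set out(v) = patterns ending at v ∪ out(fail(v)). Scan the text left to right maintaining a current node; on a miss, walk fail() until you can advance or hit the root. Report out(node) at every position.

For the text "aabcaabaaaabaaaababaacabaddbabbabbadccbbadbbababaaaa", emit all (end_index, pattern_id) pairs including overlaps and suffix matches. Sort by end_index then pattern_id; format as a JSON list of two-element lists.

Construct AC machine:
Trie (insert patterns):
  0='ε' goto a→2 b→1
  1='b' goto a→4  ←P0
  2='a' goto a→3
  3='aa' goto ·  ←P1
  4='ba' goto ·  ←P2

BFS fail/out derivation:
  n1('b'): parent n0 fail=0; on 'b' 0 → fail=0;  out {0}∪∅={0}
  n2('a'): parent n0 fail=0; on 'a' 0 → fail=0;  out ∅∪∅=∅
  n3('aa'): parent n2 fail=0; on 'a' 0 → fail=2;  out {1}∪∅={1}
  n4('ba'): parent n1 fail=0; on 'a' 0 → fail=2;  out {2}∪∅={2}

Text stream:
[0] read 'a'  n0⇒n2
[1] read 'a'  n2⇒n3  → match P1@[0:1]
[2] read 'b'  n3⇒n1 (via fail)  → match P0@[2:2]
[3] read 'c'  n1⇒n0 (via fail)
[4] read 'a'  n0⇒n2
[5] read 'a'  n2⇒n3  → match P1@[4:5]
[6] read 'b'  n3⇒n1 (via fail)  → match P0@[6:6]
[7] read 'a'  n1⇒n4  → match P2@[6:7]
[8] read 'a'  n4⇒n3 (via fail)  → match P1@[7:8]
[9] read 'a'  n3⇒n3 (via fail)  → match P1@[8:9]
[10] read 'a'  n3⇒n3 (via fail)  → match P1@[9:10]
[11] read 'b'  n3⇒n1 (via fail)  → match P0@[11:11]
[12] read 'a'  n1⇒n4  → match P2@[11:12]
[13] read 'a'  n4⇒n3 (via fail)  → match P1@[12:13]
[14] read 'a'  n3⇒n3 (via fail)  → match P1@[13:14]
[15] read 'a'  n3⇒n3 (via fail)  → match P1@[14:15]
[16] read 'b'  n3⇒n1 (via fail)  → match P0@[16:16]
[17] read 'a'  n1⇒n4  → match P2@[16:17]
[18] read 'b'  n4⇒n1 (via fail)  → match P0@[18:18]
[19] read 'a'  n1⇒n4  → match P2@[18:19]
[20] read 'a'  n4⇒n3 (via fail)  → match P1@[19:20]
[21] read 'c'  n3⇒n0 (via fail)
[22] read 'a'  n0⇒n2
[23] read 'b'  n2⇒n1 (via fail)  → match P0@[23:23]
[24] read 'a'  n1⇒n4  → match P2@[23:24]
[25] read 'd'  n4⇒n0 (via fail)
[26] read 'd'  n0⇒n0
[27] read 'b'  n0⇒n1  → match P0@[27:27]
[28] read 'a'  n1⇒n4  → match P2@[27:28]
[29] read 'b'  n4⇒n1 (via fail)  → match P0@[29:29]
[30] read 'b'  n1⇒n1 (via fail)  → match P0@[30:30]
[31] read 'a'  n1⇒n4  → match P2@[30:31]
[32] read 'b'  n4⇒n1 (via fail)  → match P0@[32:32]
[33] read 'b'  n1⇒n1 (via fail)  → match P0@[33:33]
[34] read 'a'  n1⇒n4  → match P2@[33:34]
[35] read 'd'  n4⇒n0 (via fail)
[36] read 'c'  n0⇒n0
[37] read 'c'  n0⇒n0
[38] read 'b'  n0⇒n1  → match P0@[38:38]
[39] read 'b'  n1⇒n1 (via fail)  → match P0@[39:39]
[40] read 'a'  n1⇒n4  → match P2@[39:40]
[41] read 'd'  n4⇒n0 (via fail)
[42] read 'b'  n0⇒n1  → match P0@[42:42]
[43] read 'b'  n1⇒n1 (via fail)  → match P0@[43:43]
[44] read 'a'  n1⇒n4  → match P2@[43:44]
[45] read 'b'  n4⇒n1 (via fail)  → match P0@[45:45]
[46] read 'a'  n1⇒n4  → match P2@[45:46]
[47] read 'b'  n4⇒n1 (via fail)  → match P0@[47:47]
[48] read 'a'  n1⇒n4  → match P2@[47:48]
[49] read 'a'  n4⇒n3 (via fail)  → match P1@[48:49]
[50] read 'a'  n3⇒n3 (via fail)  → match P1@[49:50]
[51] read 'a'  n3⇒n3 (via fail)  → match P1@[50:51]

All matches (sorted): [[1,1],[2,0],[5,1],[6,0],[7,2],[8,1],[9,1],[10,1],[11,0],[12,2],[13,1],[14,1],[15,1],[16,0],[17,2],[18,0],[19,2],[20,1],[23,0],[24,2],[27,0],[28,2],[29,0],[30,0],[31,2],[32,0],[33,0],[34,2],[38,0],[39,0],[40,2],[42,0],[43,0],[44,2],[45,0],[46,2],[47,0],[48,2],[49,1],[50,1],[51,1]]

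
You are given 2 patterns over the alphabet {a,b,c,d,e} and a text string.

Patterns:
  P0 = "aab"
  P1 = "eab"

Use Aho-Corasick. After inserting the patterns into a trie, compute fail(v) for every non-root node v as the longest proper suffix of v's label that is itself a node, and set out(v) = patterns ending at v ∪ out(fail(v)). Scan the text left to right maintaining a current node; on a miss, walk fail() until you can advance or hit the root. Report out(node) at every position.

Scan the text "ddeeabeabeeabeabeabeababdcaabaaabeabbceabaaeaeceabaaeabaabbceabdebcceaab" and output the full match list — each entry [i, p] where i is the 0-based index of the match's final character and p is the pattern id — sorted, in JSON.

Build:
Trie (insert patterns):
  0='ε' goto a→1 e→4
  1='a' goto a→2
  2='aa' goto b→3
  3='aab' goto ·  [P0 ends]
  4='e' goto a→5
  5='ea' goto b→6
  6='eab' goto ·  [P1 ends]

Failure links (BFS by depth):
  fail(1) 'a': from fail(0)=0 chase 'a': 0 ⇒ 0;  out=∅∪out(0)=∅
  fail(4) 'e': from fail(0)=0 chase 'e': 0 ⇒ 0;  out=∅∪out(0)=∅
  fail(2) 'aa': from fail(1)=0 chase 'a': 0 ⇒ 1;  out=∅∪out(1)=∅
  fail(5) 'ea': from fail(4)=0 chase 'a': 0 ⇒ 1;  out=∅∪out(1)=∅
  fail(3) 'aab': from fail(2)=1 chase 'b': 1→0 ⇒ 0;  out={0}∪out(0)={0}
  fail(6) 'eab': from fail(5)=1 chase 'b': 1→0 ⇒ 0;  out={1}∪out(0)={1}

Text stream:
pos 0 'd': at 0
pos 1 'd': at 0
pos 2 'e': at 4
pos 3 'e': at 4 ·f
pos 4 'a': at 5
pos 5 'b': at 6  ** P1@[3:5]
pos 6 'e': at 4 ·f
pos 7 'a': at 5
pos 8 'b': at 6  ** P1@[6:8]
pos 9 'e': at 4 ·f
pos 10 'e': at 4 ·f
pos 11 'a': at 5
pos 12 'b': at 6  ** P1@[10:12]
pos 13 'e': at 4 ·f
pos 14 'a': at 5
pos 15 'b': at 6  ** P1@[13:15]
pos 16 'e': at 4 ·f
pos 17 'a': at 5
pos 18 'b': at 6  ** P1@[16:18]
pos 19 'e': at 4 ·f
pos 20 'a': at 5
pos 21 'b': at 6  ** P1@[19:21]
pos 22 'a': at 1 ·f
pos 23 'b': at 0 ·f
pos 24 'd': at 0
pos 25 'c': at 0
pos 26 'a': at 1
pos 27 'a': at 2
pos 28 'b': at 3  ** P0@[26:28]
pos 29 'a': at 1 ·f
pos 30 'a': at 2
pos 31 'a': at 2 ·f
pos 32 'b': at 3  ** P0@[30:32]
pos 33 'e': at 4 ·f
pos 34 'a': at 5
pos 35 'b': at 6  ** P1@[33:35]
pos 36 'b': at 0 ·f
pos 37 'c': at 0
pos 38 'e': at 4
pos 39 'a': at 5
pos 40 'b': at 6  ** P1@[38:40]
pos 41 'a': at 1 ·f
pos 42 'a': at 2
pos 43 'e': at 4 ·f
pos 44 'a': at 5
pos 45 'e': at 4 ·f
pos 46 'c': at 0 ·f
pos 47 'e': at 4
pos 48 'a': at 5
pos 49 'b': at 6  ** P1@[47:49]
pos 50 'a': at 1 ·f
pos 51 'a': at 2
pos 52 'e': at 4 ·f
pos 53 'a': at 5
pos 54 'b': at 6  ** P1@[52:54]
pos 55 'a': at 1 ·f
pos 56 'a': at 2
pos 57 'b': at 3  ** P0@[55:57]
pos 58 'b': at 0 ·f
pos 59 'c': at 0
pos 60 'e': at 4
pos 61 'a': at 5
pos 62 'b': at 6  ** P1@[60:62]
pos 63 'd': at 0 ·f
pos 64 'e': at 4
pos 65 'b': at 0 ·f
pos 66 'c': at 0
pos 67 'c': at 0
pos 68 'e': at 4
pos 69 'a': at 5
pos 70 'a': at 2 ·f
pos 71 'b': at 3  ** P0@[69:71]

Matches: [[5,1],[8,1],[12,1],[15,1],[18,1],[21,1],[28,0],[32,0],[35,1],[40,1],[49,1],[54,1],[57,0],[62,1],[71,0]]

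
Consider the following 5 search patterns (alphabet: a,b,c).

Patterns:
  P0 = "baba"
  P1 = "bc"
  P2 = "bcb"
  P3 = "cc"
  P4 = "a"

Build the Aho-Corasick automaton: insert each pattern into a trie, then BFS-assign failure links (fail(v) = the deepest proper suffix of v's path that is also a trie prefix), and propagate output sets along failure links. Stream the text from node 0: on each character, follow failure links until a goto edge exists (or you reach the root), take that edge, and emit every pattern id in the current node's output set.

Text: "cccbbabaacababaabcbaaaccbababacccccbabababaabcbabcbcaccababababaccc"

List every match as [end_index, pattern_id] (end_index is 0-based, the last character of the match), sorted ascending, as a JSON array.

Construct AC machine:
Trie nodes:
  0='ε' goto a→9 b→1 c→7
  1='b' goto a→2 c→5
  2='ba' goto b→3
  3='bab' goto a→4
  4='baba' goto ·  ←P0
  5='bc' goto b→6  ←P1
  6='bcb' goto ·  ←P2
  7='c' goto c→8
  8='cc' goto ·  ←P3
  9='a' goto ·  ←P4

BFS fail/out derivation:
  n1('b'): parent n0 fail=0; on 'b' 0 → fail=0;  out ∅∪∅=∅
  n7('c'): parent n0 fail=0; on 'c' 0 → fail=0;  out ∅∪∅=∅
  n9('a'): parent n0 fail=0; on 'a' 0 → fail=0;  out {4}∪∅={4}
  n2('ba'): parent n1 fail=0; on 'a' 0 → fail=9;  out ∅∪{4}={4}
  n5('bc'): parent n1 fail=0; on 'c' 0 → fail=7;  out {1}∪∅={1}
  n8('cc'): parent n7 fail=0; on 'c' 0 → fail=7;  out {3}∪∅={3}
  n3('bab'): parent n2 fail=9; on 'b' 9→0 → fail=1;  out ∅∪∅=∅
  n6('bcb'): parent n5 fail=7; on 'b' 7→0 → fail=1;  out {2}∪∅={2}
  n4('baba'): parent n3 fail=1; on 'a' 1 → fail=2;  out {0}∪{4}={0,4}

Run:
i=0 'c': node 0→7
i=1 'c': node 7→8  → match P3@[0:1]
i=2 'c': node 8→8 ·f  → match P3@[1:2]
i=3 'b': node 8→1 ·f
i=4 'b': node 1→1 ·f
i=5 'a': node 1→2  → match P4@[5:5]
i=6 'b': node 2→3
i=7 'a': node 3→4  → match P0@[4:7],P4@[7:7]
i=8 'a': node 4→9 ·f  → match P4@[8:8]
i=9 'c': node 9→7 ·f
i=10 'a': node 7→9 ·f  → match P4@[10:10]
i=11 'b': node 9→1 ·f
i=12 'a': node 1→2  → match P4@[12:12]
i=13 'b': node 2→3
i=14 'a': node 3→4  → match P0@[11:14],P4@[14:14]
i=15 'a': node 4→9 ·f  → match P4@[15:15]
i=16 'b': node 9→1 ·f
i=17 'c': node 1→5  → match P1@[16:17]
i=18 'b': node 5→6  → match P2@[16:18]
i=19 'a': node 6→2 ·f  → match P4@[19:19]
i=20 'a': node 2→9 ·f  → match P4@[20:20]
i=21 'a': node 9→9 ·f  → match P4@[21:21]
i=22 'c': node 9→7 ·f
i=23 'c': node 7→8  → match P3@[22:23]
i=24 'b': node 8→1 ·f
i=25 'a': node 1→2  → match P4@[25:25]
i=26 'b': node 2→3
i=27 'a': node 3→4  → match P0@[24:27],P4@[27:27]
i=28 'b': node 4→3 ·f
i=29 'a': node 3→4  → match P0@[26:29],P4@[29:29]
i=30 'c': node 4→7 ·f
i=31 'c': node 7→8  → match P3@[30:31]
i=32 'c': node 8→8 ·f  → match P3@[31:32]
i=33 'c': node 8→8 ·f  → match P3@[32:33]
i=34 'c': node 8→8 ·f  → match P3@[33:34]
i=35 'b': node 8→1 ·f
i=36 'a': node 1→2  → match P4@[36:36]
i=37 'b': node 2→3
i=38 'a': node 3→4  → match P0@[35:38],P4@[38:38]
i=39 'b': node 4→3 ·f
i=40 'a': node 3→4  → match P0@[37:40],P4@[40:40]
i=41 'b': node 4→3 ·f
i=42 'a': node 3→4  → match P0@[39:42],P4@[42:42]
i=43 'a': node 4→9 ·f  → match P4@[43:43]
i=44 'b': node 9→1 ·f
i=45 'c': node 1→5  → match P1@[44:45]
i=46 'b': node 5→6  → match P2@[44:46]
i=47 'a': node 6→2 ·f  → match P4@[47:47]
i=48 'b': node 2→3
i=49 'c': node 3→5 ·f  → match P1@[48:49]
i=50 'b': node 5→6  → match P2@[48:50]
i=51 'c': node 6→5 ·f  → match P1@[50:51]
i=52 'a': node 5→9 ·f  → match P4@[52:52]
i=53 'c': node 9→7 ·f
i=54 'c': node 7→8  → match P3@[53:54]
i=55 'a': node 8→9 ·f  → match P4@[55:55]
i=56 'b': node 9→1 ·f
i=57 'a': node 1→2  → match P4@[57:57]
i=58 'b': node 2→3
i=59 'a': node 3→4  → match P0@[56:59],P4@[59:59]
i=60 'b': node 4→3 ·f
i=61 'a': node 3→4  → match P0@[58:61],P4@[61:61]
i=62 'b': node 4→3 ·f
i=63 'a': node 3→4  → match P0@[60:63],P4@[63:63]
i=64 'c': node 4→7 ·f
i=65 'c': node 7→8  → match P3@[64:65]
i=66 'c': node 8→8 ·f  → match P3@[65:66]

Matches: [[1,3],[2,3],[5,4],[7,0],[7,4],[8,4],[10,4],[12,4],[14,0],[14,4],[15,4],[17,1],[18,2],[19,4],[20,4],[21,4],[23,3],[25,4],[27,0],[27,4],[29,0],[29,4],[31,3],[32,3],[33,3],[34,3],[36,4],[38,0],[38,4],[40,0],[40,4],[42,0],[42,4],[43,4],[45,1],[46,2],[47,4],[49,1],[50,2],[51,1],[52,4],[54,3],[55,4],[57,4],[59,0],[59,4],[61,0],[61,4],[63,0],[63,4],[65,3],[66,3]]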